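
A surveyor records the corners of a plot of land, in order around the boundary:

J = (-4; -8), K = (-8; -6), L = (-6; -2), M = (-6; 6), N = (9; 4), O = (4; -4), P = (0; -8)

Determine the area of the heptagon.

Apply the shoelace (surveyor's) formula: 2A = Σ (x_i·y_{i+1} − x_{i+1}·y_i), indices taken mod 7.
Σ = (-40) + (-20) + (-48) + (-78) + (-52) + (-32) + (-32) = -302
Area = |Σ|/2 = 151.

151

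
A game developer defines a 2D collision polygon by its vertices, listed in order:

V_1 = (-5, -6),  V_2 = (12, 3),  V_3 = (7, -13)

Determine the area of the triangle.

113.5

Apply the surveyor's formula: 2A = Σ (x_i·y_{i+1} − x_{i+1}·y_i), indices taken mod 3.
Σ = (57) + (-177) + (-107) = -227
Area = |Σ|/2 = 113.5.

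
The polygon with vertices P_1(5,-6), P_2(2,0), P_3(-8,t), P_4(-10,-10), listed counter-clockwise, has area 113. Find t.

Write out the shoelace sum; only the two edges meeting at P_3 involve t:
2·Area = [(2·t − (-8)·0) + ((-8)·(-10) − (-10)·t)] + 122
       = 12·t + 202 = 226
⇒ t = 2.

2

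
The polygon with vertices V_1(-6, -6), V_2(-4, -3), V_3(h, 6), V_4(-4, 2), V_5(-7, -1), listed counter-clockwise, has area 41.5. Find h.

Write out the shoelace sum; only the two edges meeting at V_3 involve h:
2·Area = [((-4)·6 − h·(-3)) + (h·2 − (-4)·6)] + 48
       = 5·h + 48 = 83
⇒ h = 7.

7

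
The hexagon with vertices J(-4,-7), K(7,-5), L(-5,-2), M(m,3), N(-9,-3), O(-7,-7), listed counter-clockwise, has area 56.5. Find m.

Write out the shoelace sum; only the two edges meeting at M involve m:
2·Area = [((-5)·3 − m·(-2)) + (m·(-3) − (-9)·3)] + 93
       = -1·m + 105 = 113
⇒ m = -8.

-8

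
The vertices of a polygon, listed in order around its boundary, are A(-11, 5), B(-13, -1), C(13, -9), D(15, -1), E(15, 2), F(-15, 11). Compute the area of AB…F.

Apply the shoelace formula: 2A = Σ (x_i·y_{i+1} − x_{i+1}·y_i), indices taken mod 6.
A→B: (-11)(-1) − (-13)(5) = 76
B→C: (-13)(-9) − (13)(-1) = 130
C→D: (13)(-1) − (15)(-9) = 122
D→E: (15)(2) − (15)(-1) = 45
E→F: (15)(11) − (-15)(2) = 195
F→A: (-15)(5) − (-11)(11) = 46
Σ = 614
Area = |Σ|/2 = 307.

307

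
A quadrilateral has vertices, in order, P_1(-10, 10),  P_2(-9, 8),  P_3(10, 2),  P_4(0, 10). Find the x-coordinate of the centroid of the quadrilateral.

-6/7

Apply the shoelace (surveyor's) formula. First the cross-terms c_i = x_i·y_{i+1} − x_{i+1}·y_i:
  10, -98, 100, 100  ⇒  2A = 112, A = 56.
Then Σ (x_i + x_{i+1})·c_i = -288, so x̄ = -288 / (6·56) = -6/7.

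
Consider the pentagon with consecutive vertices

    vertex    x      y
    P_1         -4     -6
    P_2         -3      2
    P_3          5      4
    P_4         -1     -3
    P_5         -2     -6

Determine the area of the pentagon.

35.5

Σ = (-26) + (-22) + (-11) + (0) + (-12) = -71
Area = |Σ|/2 = 35.5.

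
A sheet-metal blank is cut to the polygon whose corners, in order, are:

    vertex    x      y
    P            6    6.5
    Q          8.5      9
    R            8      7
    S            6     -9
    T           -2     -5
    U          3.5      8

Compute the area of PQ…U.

99.75

Apply the shoelace formula: 2A = Σ (x_i·y_{i+1} − x_{i+1}·y_i), indices taken mod 6.
Cross-terms: -1.25, -12.5, -114, -48, 1.5, -25.25  ⇒  Σ = -199.5
Area = |Σ|/2 = 99.75.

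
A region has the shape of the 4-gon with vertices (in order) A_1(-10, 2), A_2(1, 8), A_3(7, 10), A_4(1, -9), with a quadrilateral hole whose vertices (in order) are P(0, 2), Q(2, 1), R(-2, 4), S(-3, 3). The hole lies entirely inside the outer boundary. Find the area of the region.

Outer boundary:
Apply the shoelace (surveyor's) formula: 2A = Σ (x_i·y_{i+1} − x_{i+1}·y_i), indices taken mod 4.
Σ = (-82) + (-46) + (-73) + (-88) = -289
Area = |Σ|/2 = 144.5.
Hole:
Apply the shoelace (surveyor's) formula: 2A = Σ (x_i·y_{i+1} − x_{i+1}·y_i), indices taken mod 4.
Σ = (-4) + (10) + (6) + (-6) = 6
Area = |Σ|/2 = 3.
Net area = 144.5 − 3 = 141.5.

141.5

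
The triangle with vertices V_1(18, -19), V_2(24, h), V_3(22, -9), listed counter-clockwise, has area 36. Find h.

Write out the shoelace sum; only the two edges meeting at V_2 involve h:
2·Area = [(18·h − 24·(-19)) + (24·(-9) − 22·h)] + -256
       = -4·h + -16 = 72
⇒ h = -22.

-22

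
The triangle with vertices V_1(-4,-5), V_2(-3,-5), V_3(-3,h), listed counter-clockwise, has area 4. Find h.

3

The doubled signed area Σ (x_i y_{i+1} − x_{i+1} y_i) is linear in h.
With h=0 it equals 5; the coefficient of h is 1 (from the two edges through V_3).
So 1·h + 5 = 2·4 = 8 ⇒ h = 3.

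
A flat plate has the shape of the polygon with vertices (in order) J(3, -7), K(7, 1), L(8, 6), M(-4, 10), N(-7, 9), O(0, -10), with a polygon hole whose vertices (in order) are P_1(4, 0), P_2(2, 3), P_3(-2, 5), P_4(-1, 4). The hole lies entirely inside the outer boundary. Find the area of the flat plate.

157.5

Outer boundary:
Σ = (52) + (34) + (104) + (34) + (70) + (30) = 324
Area = |Σ|/2 = 162.
Hole:
Cross-terms: 12, 16, -3, -16  ⇒  Σ = 9
Area = |Σ|/2 = 4.5.
Net area = 162 − 4.5 = 157.5.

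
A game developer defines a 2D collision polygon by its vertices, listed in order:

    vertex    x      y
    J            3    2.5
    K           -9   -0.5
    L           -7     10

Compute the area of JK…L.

60

Cross-terms: 21, -93.5, -47.5  ⇒  Σ = -120
Area = |Σ|/2 = 60.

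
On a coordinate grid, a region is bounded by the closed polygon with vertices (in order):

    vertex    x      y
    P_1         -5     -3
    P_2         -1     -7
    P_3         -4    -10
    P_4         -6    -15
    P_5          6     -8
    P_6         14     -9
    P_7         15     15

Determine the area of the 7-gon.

Apply the surveyor's formula: 2A = Σ (x_i·y_{i+1} − x_{i+1}·y_i), indices taken mod 7.
P_1→P_2: (-5)(-7) − (-1)(-3) = 32
P_2→P_3: (-1)(-10) − (-4)(-7) = -18
P_3→P_4: (-4)(-15) − (-6)(-10) = 0
P_4→P_5: (-6)(-8) − (6)(-15) = 138
P_5→P_6: (6)(-9) − (14)(-8) = 58
P_6→P_7: (14)(15) − (15)(-9) = 345
P_7→P_1: (15)(-3) − (-5)(15) = 30
Σ = 585
Area = |Σ|/2 = 292.5.

292.5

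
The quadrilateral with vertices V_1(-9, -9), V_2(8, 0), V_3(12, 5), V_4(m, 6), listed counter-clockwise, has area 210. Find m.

-13

Write out the shoelace sum; only the two edges meeting at V_4 involve m:
2·Area = [(12·6 − m·5) + (m·(-9) − (-9)·6)] + 112
       = -14·m + 238 = 420
⇒ m = -13.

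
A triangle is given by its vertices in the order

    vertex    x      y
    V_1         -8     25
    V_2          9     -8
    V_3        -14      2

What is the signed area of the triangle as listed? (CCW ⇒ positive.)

-294.5

Apply Gauss's area formula: 2A = Σ (x_i·y_{i+1} − x_{i+1}·y_i), indices taken mod 3.
Σ = (-161) + (-94) + (-334) = -589
Signed area = Σ/2 = -294.5 (negative ⇒ clockwise traversal).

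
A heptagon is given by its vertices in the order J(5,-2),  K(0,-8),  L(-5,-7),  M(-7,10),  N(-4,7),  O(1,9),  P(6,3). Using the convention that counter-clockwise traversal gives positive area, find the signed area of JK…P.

-154.5

Apply the shoelace formula: 2A = Σ (x_i·y_{i+1} − x_{i+1}·y_i), indices taken mod 7.
J→K: (5)(-8) − (0)(-2) = -40
K→L: (0)(-7) − (-5)(-8) = -40
L→M: (-5)(10) − (-7)(-7) = -99
M→N: (-7)(7) − (-4)(10) = -9
N→O: (-4)(9) − (1)(7) = -43
O→P: (1)(3) − (6)(9) = -51
P→J: (6)(-2) − (5)(3) = -27
Σ = -309
Signed area = Σ/2 = -154.5 (negative ⇒ clockwise traversal).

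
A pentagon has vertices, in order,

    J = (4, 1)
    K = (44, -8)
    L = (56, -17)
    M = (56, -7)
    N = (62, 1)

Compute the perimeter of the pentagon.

|JK| = √((40)² + (-9)²) = √1681 = 41
|KL| = √((12)² + (-9)²) = √225 = 15
|LM| = √((0)² + (10)²) = √100 = 10
|MN| = √((6)² + (8)²) = √100 = 10
|NJ| = √((-58)² + (0)²) = √3364 = 58
Perimeter = 41 + 15 + 10 + 10 + 58 = 134.

134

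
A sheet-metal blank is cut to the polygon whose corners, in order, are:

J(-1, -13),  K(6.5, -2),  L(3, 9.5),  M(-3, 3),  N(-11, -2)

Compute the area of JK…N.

185.875

J→K: (-1)(-2) − (6.5)(-13) = 86.5
K→L: (6.5)(9.5) − (3)(-2) = 67.75
L→M: (3)(3) − (-3)(9.5) = 37.5
M→N: (-3)(-2) − (-11)(3) = 39
N→J: (-11)(-13) − (-1)(-2) = 141
Σ = 371.75
Area = |Σ|/2 = 185.875.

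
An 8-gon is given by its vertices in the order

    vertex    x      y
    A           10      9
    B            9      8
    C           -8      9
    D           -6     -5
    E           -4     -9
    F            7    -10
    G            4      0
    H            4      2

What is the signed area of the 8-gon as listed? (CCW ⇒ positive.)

219.5

Apply the shoelace formula: 2A = Σ (x_i·y_{i+1} − x_{i+1}·y_i), indices taken mod 8.
Σ = (-1) + (145) + (94) + (34) + (103) + (40) + (8) + (16) = 439
Signed area = Σ/2 = 219.5 (positive ⇒ counter-clockwise traversal).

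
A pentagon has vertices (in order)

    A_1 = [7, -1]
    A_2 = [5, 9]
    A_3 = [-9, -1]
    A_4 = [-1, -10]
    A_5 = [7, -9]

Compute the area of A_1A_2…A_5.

Cross-terms: 68, 76, 89, 79, 56  ⇒  Σ = 368
Area = |Σ|/2 = 184.

184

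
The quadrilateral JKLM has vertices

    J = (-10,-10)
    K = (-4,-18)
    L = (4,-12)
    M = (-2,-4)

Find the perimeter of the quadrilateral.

40

|JK| = √((6)² + (-8)²) = √100 = 10
|KL| = √((8)² + (6)²) = √100 = 10
|LM| = √((-6)² + (8)²) = √100 = 10
|MJ| = √((-8)² + (-6)²) = √100 = 10
Perimeter = 10 + 10 + 10 + 10 = 40.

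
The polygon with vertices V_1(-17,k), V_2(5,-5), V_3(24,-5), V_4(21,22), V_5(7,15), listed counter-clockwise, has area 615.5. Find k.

Write out the shoelace sum; only the two edges meeting at V_1 involve k:
2·Area = [(7·k − (-17)·15) + ((-17)·(-5) − 5·k)] + 889
       = 2·k + 1229 = 1231
⇒ k = 1.

1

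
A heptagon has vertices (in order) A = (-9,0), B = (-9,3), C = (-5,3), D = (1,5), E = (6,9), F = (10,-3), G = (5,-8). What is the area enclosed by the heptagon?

A→B: (-9)(3) − (-9)(0) = -27
B→C: (-9)(3) − (-5)(3) = -12
C→D: (-5)(5) − (1)(3) = -28
D→E: (1)(9) − (6)(5) = -21
E→F: (6)(-3) − (10)(9) = -108
F→G: (10)(-8) − (5)(-3) = -65
G→A: (5)(0) − (-9)(-8) = -72
Σ = -333
Area = |Σ|/2 = 166.5.

166.5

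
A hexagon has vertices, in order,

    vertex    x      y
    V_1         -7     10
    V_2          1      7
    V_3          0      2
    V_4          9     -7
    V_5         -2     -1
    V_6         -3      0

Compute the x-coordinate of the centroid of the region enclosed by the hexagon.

-116/131

Apply Gauss's area formula. First the cross-terms c_i = x_i·y_{i+1} − x_{i+1}·y_i:
  -59, 2, -18, -23, -3, -30  ⇒  2A = -131, A = -65.5.
Then Σ (x_i + x_{i+1})·c_i = 348, so x̄ = 348 / (6·(-65.5)) = -116/131.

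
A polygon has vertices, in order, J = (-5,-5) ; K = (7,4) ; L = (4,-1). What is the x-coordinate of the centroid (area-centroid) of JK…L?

Apply Gauss's area formula. First the cross-terms c_i = x_i·y_{i+1} − x_{i+1}·y_i:
  15, -23, -25  ⇒  2A = -33, A = -16.5.
Then Σ (x_i + x_{i+1})·c_i = -198, so x̄ = -198 / (6·(-16.5)) = 2.

2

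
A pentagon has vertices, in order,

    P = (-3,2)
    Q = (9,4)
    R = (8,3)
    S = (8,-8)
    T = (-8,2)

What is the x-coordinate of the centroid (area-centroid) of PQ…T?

Apply the shoelace formula. First the cross-terms c_i = x_i·y_{i+1} − x_{i+1}·y_i:
  -30, -5, -88, -48, -10  ⇒  2A = -181, A = -90.5.
Then Σ (x_i + x_{i+1})·c_i = -1563, so x̄ = -1563 / (6·(-90.5)) = 521/181.

521/181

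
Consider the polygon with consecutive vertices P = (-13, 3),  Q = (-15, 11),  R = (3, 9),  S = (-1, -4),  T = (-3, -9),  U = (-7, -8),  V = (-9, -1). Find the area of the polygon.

Apply Gauss's area formula: 2A = Σ (x_i·y_{i+1} − x_{i+1}·y_i), indices taken mod 7.
P→Q: (-13)(11) − (-15)(3) = -98
Q→R: (-15)(9) − (3)(11) = -168
R→S: (3)(-4) − (-1)(9) = -3
S→T: (-1)(-9) − (-3)(-4) = -3
T→U: (-3)(-8) − (-7)(-9) = -39
U→V: (-7)(-1) − (-9)(-8) = -65
V→P: (-9)(3) − (-13)(-1) = -40
Σ = -416
Area = |Σ|/2 = 208.

208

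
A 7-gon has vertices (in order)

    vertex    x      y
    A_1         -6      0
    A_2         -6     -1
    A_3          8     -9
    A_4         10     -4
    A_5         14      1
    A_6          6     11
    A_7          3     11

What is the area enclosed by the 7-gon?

A_1→A_2: (-6)(-1) − (-6)(0) = 6
A_2→A_3: (-6)(-9) − (8)(-1) = 62
A_3→A_4: (8)(-4) − (10)(-9) = 58
A_4→A_5: (10)(1) − (14)(-4) = 66
A_5→A_6: (14)(11) − (6)(1) = 148
A_6→A_7: (6)(11) − (3)(11) = 33
A_7→A_1: (3)(0) − (-6)(11) = 66
Σ = 439
Area = |Σ|/2 = 219.5.

219.5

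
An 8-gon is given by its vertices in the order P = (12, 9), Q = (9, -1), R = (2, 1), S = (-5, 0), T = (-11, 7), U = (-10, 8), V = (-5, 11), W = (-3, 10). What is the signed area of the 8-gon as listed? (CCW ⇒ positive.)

Σ = (-93) + (11) + (5) + (-35) + (-18) + (-70) + (-17) + (-147) = -364
Signed area = Σ/2 = -182 (negative ⇒ clockwise traversal).

-182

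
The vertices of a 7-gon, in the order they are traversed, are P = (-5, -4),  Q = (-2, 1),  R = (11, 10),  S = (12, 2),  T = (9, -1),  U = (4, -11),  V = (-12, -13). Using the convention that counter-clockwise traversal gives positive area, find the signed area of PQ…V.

-234

Σ = (-13) + (-31) + (-98) + (-30) + (-95) + (-184) + (-17) = -468
Signed area = Σ/2 = -234 (negative ⇒ clockwise traversal).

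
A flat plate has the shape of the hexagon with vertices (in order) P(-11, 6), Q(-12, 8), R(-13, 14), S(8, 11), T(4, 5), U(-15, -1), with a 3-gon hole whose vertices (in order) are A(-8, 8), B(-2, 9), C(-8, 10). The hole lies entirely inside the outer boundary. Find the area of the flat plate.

178.5

Outer boundary:
Apply Gauss's area formula: 2A = Σ (x_i·y_{i+1} − x_{i+1}·y_i), indices taken mod 6.
Σ = (-16) + (-64) + (-255) + (-4) + (71) + (-101) = -369
Area = |Σ|/2 = 184.5.
Hole:
A→B: (-8)(9) − (-2)(8) = -56
B→C: (-2)(10) − (-8)(9) = 52
C→A: (-8)(8) − (-8)(10) = 16
Σ = 12
Area = |Σ|/2 = 6.
Net area = 184.5 − 6 = 178.5.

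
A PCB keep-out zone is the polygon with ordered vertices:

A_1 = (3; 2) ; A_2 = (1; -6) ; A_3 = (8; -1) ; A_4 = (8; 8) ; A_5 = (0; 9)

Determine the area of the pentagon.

Σ = (-20) + (47) + (72) + (72) + (-27) = 144
Area = |Σ|/2 = 72.

72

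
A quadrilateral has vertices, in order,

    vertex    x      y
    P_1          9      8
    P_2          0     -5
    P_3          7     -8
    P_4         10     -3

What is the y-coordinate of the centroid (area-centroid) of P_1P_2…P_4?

Apply the shoelace (surveyor's) formula. First the cross-terms c_i = x_i·y_{i+1} − x_{i+1}·y_i:
  -45, 35, 59, 107  ⇒  2A = 156, A = 78.
Then Σ (y_i + y_{i+1})·c_i = -704, so ȳ = -704 / (6·78) = -176/117.

-176/117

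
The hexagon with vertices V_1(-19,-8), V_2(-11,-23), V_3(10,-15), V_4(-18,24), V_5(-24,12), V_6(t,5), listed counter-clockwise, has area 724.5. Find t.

Write out the shoelace sum; only the two edges meeting at V_6 involve t:
2·Area = [((-24)·5 − t·12) + (t·(-8) − (-19)·5)] + 1074
       = -20·t + 1049 = 1449
⇒ t = -20.

-20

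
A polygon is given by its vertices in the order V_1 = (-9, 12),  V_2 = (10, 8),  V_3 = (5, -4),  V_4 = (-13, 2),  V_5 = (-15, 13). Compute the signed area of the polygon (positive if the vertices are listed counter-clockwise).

Σ = (-192) + (-80) + (-42) + (-139) + (-63) = -516
Signed area = Σ/2 = -258 (negative ⇒ clockwise traversal).

-258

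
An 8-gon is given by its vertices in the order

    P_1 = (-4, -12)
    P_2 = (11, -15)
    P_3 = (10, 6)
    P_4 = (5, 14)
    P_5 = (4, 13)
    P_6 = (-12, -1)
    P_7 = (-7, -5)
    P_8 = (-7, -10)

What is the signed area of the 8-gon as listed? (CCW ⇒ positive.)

405.5

Apply the shoelace formula: 2A = Σ (x_i·y_{i+1} − x_{i+1}·y_i), indices taken mod 8.
Cross-terms: 192, 216, 110, 9, 152, 53, 35, 44  ⇒  Σ = 811
Signed area = Σ/2 = 405.5 (positive ⇒ counter-clockwise traversal).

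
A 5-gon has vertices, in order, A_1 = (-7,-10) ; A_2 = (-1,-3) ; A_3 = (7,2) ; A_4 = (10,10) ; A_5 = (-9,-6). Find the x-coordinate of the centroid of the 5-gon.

Apply the surveyor's formula. First the cross-terms c_i = x_i·y_{i+1} − x_{i+1}·y_i:
  11, 19, 50, 30, 48  ⇒  2A = 158, A = 79.
Then Σ (x_i + x_{i+1})·c_i = 138, so x̄ = 138 / (6·79) = 23/79.

23/79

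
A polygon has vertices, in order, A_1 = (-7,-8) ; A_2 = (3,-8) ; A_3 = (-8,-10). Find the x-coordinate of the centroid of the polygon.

Apply the shoelace formula. First the cross-terms c_i = x_i·y_{i+1} − x_{i+1}·y_i:
  80, -94, -6  ⇒  2A = -20, A = -10.
Then Σ (x_i + x_{i+1})·c_i = 240, so x̄ = 240 / (6·(-10)) = -4.

-4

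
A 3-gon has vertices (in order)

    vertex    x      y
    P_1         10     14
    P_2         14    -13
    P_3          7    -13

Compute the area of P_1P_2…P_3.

94.5

Apply the shoelace (surveyor's) formula: 2A = Σ (x_i·y_{i+1} − x_{i+1}·y_i), indices taken mod 3.
Σ = (-326) + (-91) + (228) = -189
Area = |Σ|/2 = 94.5.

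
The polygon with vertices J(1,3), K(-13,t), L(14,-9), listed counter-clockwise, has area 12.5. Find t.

Write out the shoelace sum; only the two edges meeting at K involve t:
2·Area = [(1·t − (-13)·3) + ((-13)·(-9) − 14·t)] + 51
       = -13·t + 207 = 25
⇒ t = 14.

14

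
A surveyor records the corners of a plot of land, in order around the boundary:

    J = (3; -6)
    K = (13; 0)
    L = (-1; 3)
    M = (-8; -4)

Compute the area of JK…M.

Apply Gauss's area formula: 2A = Σ (x_i·y_{i+1} − x_{i+1}·y_i), indices taken mod 4.
Cross-terms: 78, 39, 28, 60  ⇒  Σ = 205
Area = |Σ|/2 = 102.5.

102.5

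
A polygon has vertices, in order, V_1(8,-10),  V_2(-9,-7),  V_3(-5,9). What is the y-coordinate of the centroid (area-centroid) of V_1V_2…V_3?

-8/3

Apply the shoelace formula. First the cross-terms c_i = x_i·y_{i+1} − x_{i+1}·y_i:
  -146, -116, -22  ⇒  2A = -284, A = -142.
Then Σ (y_i + y_{i+1})·c_i = 2272, so ȳ = 2272 / (6·(-142)) = -8/3.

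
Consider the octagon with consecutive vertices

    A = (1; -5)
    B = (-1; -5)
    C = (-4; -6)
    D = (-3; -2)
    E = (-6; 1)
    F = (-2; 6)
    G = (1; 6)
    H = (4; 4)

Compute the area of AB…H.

Apply the shoelace formula: 2A = Σ (x_i·y_{i+1} − x_{i+1}·y_i), indices taken mod 8.
Cross-terms: -10, -14, -10, -15, -34, -18, -20, -24  ⇒  Σ = -145
Area = |Σ|/2 = 72.5.

72.5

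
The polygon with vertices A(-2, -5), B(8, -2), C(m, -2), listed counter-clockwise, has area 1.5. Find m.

7

Write out the shoelace sum; only the two edges meeting at C involve m:
2·Area = [(8·(-2) − m·(-2)) + (m·(-5) − (-2)·(-2))] + 44
       = -3·m + 24 = 3
⇒ m = 7.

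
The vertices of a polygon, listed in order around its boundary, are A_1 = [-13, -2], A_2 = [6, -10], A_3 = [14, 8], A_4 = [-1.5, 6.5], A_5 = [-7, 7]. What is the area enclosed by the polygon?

286.5

Apply the shoelace (surveyor's) formula: 2A = Σ (x_i·y_{i+1} − x_{i+1}·y_i), indices taken mod 5.
Σ = (142) + (188) + (103) + (35) + (105) = 573
Area = |Σ|/2 = 286.5.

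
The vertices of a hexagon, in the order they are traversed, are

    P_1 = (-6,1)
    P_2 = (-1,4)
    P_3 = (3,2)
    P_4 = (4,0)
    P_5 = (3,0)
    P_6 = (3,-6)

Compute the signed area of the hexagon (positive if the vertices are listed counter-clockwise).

Apply the surveyor's formula: 2A = Σ (x_i·y_{i+1} − x_{i+1}·y_i), indices taken mod 6.
P_1→P_2: (-6)(4) − (-1)(1) = -23
P_2→P_3: (-1)(2) − (3)(4) = -14
P_3→P_4: (3)(0) − (4)(2) = -8
P_4→P_5: (4)(0) − (3)(0) = 0
P_5→P_6: (3)(-6) − (3)(0) = -18
P_6→P_1: (3)(1) − (-6)(-6) = -33
Σ = -96
Signed area = Σ/2 = -48 (negative ⇒ clockwise traversal).

-48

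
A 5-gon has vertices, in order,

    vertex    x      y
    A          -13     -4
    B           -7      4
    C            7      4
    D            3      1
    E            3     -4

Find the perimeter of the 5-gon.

50

|AB| = √((6)² + (8)²) = √100 = 10
|BC| = √((14)² + (0)²) = √196 = 14
|CD| = √((-4)² + (-3)²) = √25 = 5
|DE| = √((0)² + (-5)²) = √25 = 5
|EA| = √((-16)² + (0)²) = √256 = 16
Perimeter = 10 + 14 + 5 + 5 + 16 = 50.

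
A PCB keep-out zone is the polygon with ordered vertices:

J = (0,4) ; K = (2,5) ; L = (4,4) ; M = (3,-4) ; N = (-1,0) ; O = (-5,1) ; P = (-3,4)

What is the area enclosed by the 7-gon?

Apply the shoelace formula: 2A = Σ (x_i·y_{i+1} − x_{i+1}·y_i), indices taken mod 7.
Σ = (-8) + (-12) + (-28) + (-4) + (-1) + (-17) + (-12) = -82
Area = |Σ|/2 = 41.

41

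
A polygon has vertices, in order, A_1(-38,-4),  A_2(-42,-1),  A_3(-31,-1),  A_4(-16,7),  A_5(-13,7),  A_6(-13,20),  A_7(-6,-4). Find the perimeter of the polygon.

106

|A_1A_2| = √((-4)² + (3)²) = √25 = 5
|A_2A_3| = √((11)² + (0)²) = √121 = 11
|A_3A_4| = √((15)² + (8)²) = √289 = 17
|A_4A_5| = √((3)² + (0)²) = √9 = 3
|A_5A_6| = √((0)² + (13)²) = √169 = 13
|A_6A_7| = √((7)² + (-24)²) = √625 = 25
|A_7A_1| = √((-32)² + (0)²) = √1024 = 32
Perimeter = 5 + 11 + 17 + 3 + 13 + 25 + 32 = 106.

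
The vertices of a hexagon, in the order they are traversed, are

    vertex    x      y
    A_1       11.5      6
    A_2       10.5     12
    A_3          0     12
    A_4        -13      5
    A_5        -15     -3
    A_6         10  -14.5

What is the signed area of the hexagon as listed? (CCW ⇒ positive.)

Σ = (75) + (126) + (156) + (114) + (247.5) + (226.75) = 945.25
Signed area = Σ/2 = 472.625 (positive ⇒ counter-clockwise traversal).

472.625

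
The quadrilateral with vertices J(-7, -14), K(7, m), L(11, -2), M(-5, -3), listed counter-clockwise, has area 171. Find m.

-14

Write out the shoelace sum; only the two edges meeting at K involve m:
2·Area = [((-7)·m − 7·(-14)) + (7·(-2) − 11·m)] + 6
       = -18·m + 90 = 342
⇒ m = -14.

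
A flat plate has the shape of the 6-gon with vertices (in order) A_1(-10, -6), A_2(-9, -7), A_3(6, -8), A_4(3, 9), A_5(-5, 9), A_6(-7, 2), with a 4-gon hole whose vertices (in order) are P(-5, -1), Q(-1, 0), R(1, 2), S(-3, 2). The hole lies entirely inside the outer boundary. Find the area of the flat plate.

Outer boundary:
Apply the shoelace (surveyor's) formula: 2A = Σ (x_i·y_{i+1} − x_{i+1}·y_i), indices taken mod 6.
A_1→A_2: (-10)(-7) − (-9)(-6) = 16
A_2→A_3: (-9)(-8) − (6)(-7) = 114
A_3→A_4: (6)(9) − (3)(-8) = 78
A_4→A_5: (3)(9) − (-5)(9) = 72
A_5→A_6: (-5)(2) − (-7)(9) = 53
A_6→A_1: (-7)(-6) − (-10)(2) = 62
Σ = 395
Area = |Σ|/2 = 197.5.
Hole:
Σ = (-1) + (-2) + (8) + (13) = 18
Area = |Σ|/2 = 9.
Net area = 197.5 − 9 = 188.5.

188.5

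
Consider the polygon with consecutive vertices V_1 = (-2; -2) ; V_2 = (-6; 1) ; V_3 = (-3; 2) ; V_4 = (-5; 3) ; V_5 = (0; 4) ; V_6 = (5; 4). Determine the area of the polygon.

32

Cross-terms: -14, -9, 1, -20, -20, -2  ⇒  Σ = -64
Area = |Σ|/2 = 32.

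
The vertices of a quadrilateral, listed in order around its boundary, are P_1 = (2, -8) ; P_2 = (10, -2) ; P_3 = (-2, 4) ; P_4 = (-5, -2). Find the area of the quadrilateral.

Apply the shoelace (surveyor's) formula: 2A = Σ (x_i·y_{i+1} − x_{i+1}·y_i), indices taken mod 4.
Cross-terms: 76, 36, 24, 44  ⇒  Σ = 180
Area = |Σ|/2 = 90.

90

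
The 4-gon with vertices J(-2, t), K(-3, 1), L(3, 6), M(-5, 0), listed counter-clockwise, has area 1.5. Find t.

Write out the shoelace sum; only the two edges meeting at J involve t:
2·Area = [((-5)·t − (-2)·0) + ((-2)·1 − (-3)·t)] + 9
       = -2·t + 7 = 3
⇒ t = 2.

2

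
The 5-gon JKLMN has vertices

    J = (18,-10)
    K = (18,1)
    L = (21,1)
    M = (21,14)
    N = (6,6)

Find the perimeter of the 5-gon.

64

|JK| = √((0)² + (11)²) = √121 = 11
|KL| = √((3)² + (0)²) = √9 = 3
|LM| = √((0)² + (13)²) = √169 = 13
|MN| = √((-15)² + (-8)²) = √289 = 17
|NJ| = √((12)² + (-16)²) = √400 = 20
Perimeter = 11 + 3 + 13 + 17 + 20 = 64.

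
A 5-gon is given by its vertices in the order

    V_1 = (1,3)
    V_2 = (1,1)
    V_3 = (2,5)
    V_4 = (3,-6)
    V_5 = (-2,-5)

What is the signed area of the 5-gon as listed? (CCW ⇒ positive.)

Apply the surveyor's formula: 2A = Σ (x_i·y_{i+1} − x_{i+1}·y_i), indices taken mod 5.
V_1→V_2: (1)(1) − (1)(3) = -2
V_2→V_3: (1)(5) − (2)(1) = 3
V_3→V_4: (2)(-6) − (3)(5) = -27
V_4→V_5: (3)(-5) − (-2)(-6) = -27
V_5→V_1: (-2)(3) − (1)(-5) = -1
Σ = -54
Signed area = Σ/2 = -27 (negative ⇒ clockwise traversal).

-27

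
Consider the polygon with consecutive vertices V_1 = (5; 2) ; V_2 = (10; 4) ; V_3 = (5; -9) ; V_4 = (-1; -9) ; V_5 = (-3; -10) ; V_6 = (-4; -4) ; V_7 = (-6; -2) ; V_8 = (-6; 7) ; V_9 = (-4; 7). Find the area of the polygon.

Apply Gauss's area formula: 2A = Σ (x_i·y_{i+1} − x_{i+1}·y_i), indices taken mod 9.
Σ = (0) + (-110) + (-54) + (-17) + (-28) + (-16) + (-54) + (-14) + (-43) = -336
Area = |Σ|/2 = 168.

168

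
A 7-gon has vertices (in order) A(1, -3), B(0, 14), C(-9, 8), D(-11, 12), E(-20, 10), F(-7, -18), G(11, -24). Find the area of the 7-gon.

A→B: (1)(14) − (0)(-3) = 14
B→C: (0)(8) − (-9)(14) = 126
C→D: (-9)(12) − (-11)(8) = -20
D→E: (-11)(10) − (-20)(12) = 130
E→F: (-20)(-18) − (-7)(10) = 430
F→G: (-7)(-24) − (11)(-18) = 366
G→A: (11)(-3) − (1)(-24) = -9
Σ = 1037
Area = |Σ|/2 = 518.5.

518.5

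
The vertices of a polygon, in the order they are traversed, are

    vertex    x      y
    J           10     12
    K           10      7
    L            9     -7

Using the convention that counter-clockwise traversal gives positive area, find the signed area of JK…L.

-2.5

Apply the shoelace formula: 2A = Σ (x_i·y_{i+1} − x_{i+1}·y_i), indices taken mod 3.
J→K: (10)(7) − (10)(12) = -50
K→L: (10)(-7) − (9)(7) = -133
L→J: (9)(12) − (10)(-7) = 178
Σ = -5
Signed area = Σ/2 = -2.5 (negative ⇒ clockwise traversal).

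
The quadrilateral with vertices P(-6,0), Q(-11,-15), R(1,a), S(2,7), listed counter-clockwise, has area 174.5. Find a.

-15

Write out the shoelace sum; only the two edges meeting at R involve a:
2·Area = [((-11)·a − 1·(-15)) + (1·7 − 2·a)] + 132
       = -13·a + 154 = 349
⇒ a = -15.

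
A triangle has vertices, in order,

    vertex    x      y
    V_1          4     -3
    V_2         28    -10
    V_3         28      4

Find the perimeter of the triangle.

64

|V_1V_2| = √((24)² + (-7)²) = √625 = 25
|V_2V_3| = √((0)² + (14)²) = √196 = 14
|V_3V_1| = √((-24)² + (-7)²) = √625 = 25
Perimeter = 25 + 14 + 25 = 64.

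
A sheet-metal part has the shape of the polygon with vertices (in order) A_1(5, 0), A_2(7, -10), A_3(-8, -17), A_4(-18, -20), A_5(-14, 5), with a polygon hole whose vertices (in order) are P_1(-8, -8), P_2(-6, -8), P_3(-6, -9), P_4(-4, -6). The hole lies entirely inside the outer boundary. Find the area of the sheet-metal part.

392

Outer boundary:
Apply Gauss's area formula: 2A = Σ (x_i·y_{i+1} − x_{i+1}·y_i), indices taken mod 5.
Cross-terms: -50, -199, -146, -370, -25  ⇒  Σ = -790
Area = |Σ|/2 = 395.
Hole:
Apply the shoelace (surveyor's) formula: 2A = Σ (x_i·y_{i+1} − x_{i+1}·y_i), indices taken mod 4.
Σ = (16) + (6) + (0) + (-16) = 6
Area = |Σ|/2 = 3.
Net area = 395 − 3 = 392.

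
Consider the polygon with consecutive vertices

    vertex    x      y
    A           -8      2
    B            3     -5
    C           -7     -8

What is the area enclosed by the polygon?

51.5

Σ = (34) + (-59) + (-78) = -103
Area = |Σ|/2 = 51.5.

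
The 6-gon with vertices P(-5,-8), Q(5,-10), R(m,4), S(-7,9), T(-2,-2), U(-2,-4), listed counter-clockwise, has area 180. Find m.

10

Write out the shoelace sum; only the two edges meeting at R involve m:
2·Area = [(5·4 − m·(-10)) + (m·9 − (-7)·4)] + 122
       = 19·m + 170 = 360
⇒ m = 10.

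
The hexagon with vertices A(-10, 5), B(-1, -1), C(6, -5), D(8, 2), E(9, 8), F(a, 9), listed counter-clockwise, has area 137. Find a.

Write out the shoelace sum; only the two edges meeting at F involve a:
2·Area = [(9·9 − a·8) + (a·5 − (-10)·9)] + 124
       = -3·a + 295 = 274
⇒ a = 7.

7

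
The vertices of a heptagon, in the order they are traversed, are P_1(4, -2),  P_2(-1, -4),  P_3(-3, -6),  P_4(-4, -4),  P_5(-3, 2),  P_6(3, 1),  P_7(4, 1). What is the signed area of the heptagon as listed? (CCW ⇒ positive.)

P_1→P_2: (4)(-4) − (-1)(-2) = -18
P_2→P_3: (-1)(-6) − (-3)(-4) = -6
P_3→P_4: (-3)(-4) − (-4)(-6) = -12
P_4→P_5: (-4)(2) − (-3)(-4) = -20
P_5→P_6: (-3)(1) − (3)(2) = -9
P_6→P_7: (3)(1) − (4)(1) = -1
P_7→P_1: (4)(-2) − (4)(1) = -12
Σ = -78
Signed area = Σ/2 = -39 (negative ⇒ clockwise traversal).

-39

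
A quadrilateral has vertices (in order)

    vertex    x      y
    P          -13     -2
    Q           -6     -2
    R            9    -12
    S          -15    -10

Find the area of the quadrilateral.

Apply the surveyor's formula: 2A = Σ (x_i·y_{i+1} − x_{i+1}·y_i), indices taken mod 4.
Σ = (14) + (90) + (-270) + (-100) = -266
Area = |Σ|/2 = 133.

133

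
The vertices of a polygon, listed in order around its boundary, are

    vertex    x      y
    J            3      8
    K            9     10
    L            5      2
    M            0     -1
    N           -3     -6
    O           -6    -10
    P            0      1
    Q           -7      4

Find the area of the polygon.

Apply the shoelace (surveyor's) formula: 2A = Σ (x_i·y_{i+1} − x_{i+1}·y_i), indices taken mod 8.
Σ = (-42) + (-32) + (-5) + (-3) + (-6) + (-6) + (7) + (-68) = -155
Area = |Σ|/2 = 77.5.

77.5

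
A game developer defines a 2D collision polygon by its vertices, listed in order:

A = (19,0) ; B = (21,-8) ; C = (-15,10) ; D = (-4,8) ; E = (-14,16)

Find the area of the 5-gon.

Apply the surveyor's formula: 2A = Σ (x_i·y_{i+1} − x_{i+1}·y_i), indices taken mod 5.
Σ = (-152) + (90) + (-80) + (48) + (-304) = -398
Area = |Σ|/2 = 199.

199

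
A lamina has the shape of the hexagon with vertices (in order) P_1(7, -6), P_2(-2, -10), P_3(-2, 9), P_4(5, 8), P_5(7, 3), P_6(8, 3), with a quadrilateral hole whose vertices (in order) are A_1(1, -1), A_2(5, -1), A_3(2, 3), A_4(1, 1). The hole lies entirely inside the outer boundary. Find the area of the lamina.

Outer boundary:
Σ = (-82) + (-38) + (-61) + (-41) + (-3) + (-69) = -294
Area = |Σ|/2 = 147.
Hole:
Apply the shoelace formula: 2A = Σ (x_i·y_{i+1} − x_{i+1}·y_i), indices taken mod 4.
Σ = (4) + (17) + (-1) + (-2) = 18
Area = |Σ|/2 = 9.
Net area = 147 − 9 = 138.

138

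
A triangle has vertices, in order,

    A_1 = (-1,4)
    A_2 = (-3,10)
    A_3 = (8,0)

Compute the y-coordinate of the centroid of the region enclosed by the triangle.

14/3

Apply the surveyor's formula. First the cross-terms c_i = x_i·y_{i+1} − x_{i+1}·y_i:
  2, -80, 32  ⇒  2A = -46, A = -23.
Then Σ (y_i + y_{i+1})·c_i = -644, so ȳ = -644 / (6·(-23)) = 14/3.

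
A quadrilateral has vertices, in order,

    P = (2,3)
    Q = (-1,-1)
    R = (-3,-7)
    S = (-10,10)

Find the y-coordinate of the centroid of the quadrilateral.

196/87

Apply the shoelace formula. First the cross-terms c_i = x_i·y_{i+1} − x_{i+1}·y_i:
  1, 4, -100, -50  ⇒  2A = -145, A = -72.5.
Then Σ (y_i + y_{i+1})·c_i = -980, so ȳ = -980 / (6·(-72.5)) = 196/87.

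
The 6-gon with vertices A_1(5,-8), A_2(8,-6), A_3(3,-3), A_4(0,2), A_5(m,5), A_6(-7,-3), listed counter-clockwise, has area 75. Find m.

The doubled signed area Σ (x_i y_{i+1} − x_{i+1} y_i) is linear in m.
With m=0 it equals 140; the coefficient of m is -5 (from the two edges through A_5).
So -5·m + 140 = 2·75 = 150 ⇒ m = -2.

-2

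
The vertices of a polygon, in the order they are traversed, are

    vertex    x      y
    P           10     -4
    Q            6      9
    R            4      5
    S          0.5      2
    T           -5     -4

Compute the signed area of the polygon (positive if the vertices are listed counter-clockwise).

90.75

Cross-terms: 114, -6, 5.5, 8, 60  ⇒  Σ = 181.5
Signed area = Σ/2 = 90.75 (positive ⇒ counter-clockwise traversal).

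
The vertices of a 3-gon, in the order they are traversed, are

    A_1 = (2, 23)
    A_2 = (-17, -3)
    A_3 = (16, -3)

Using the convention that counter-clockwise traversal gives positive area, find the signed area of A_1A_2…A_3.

Apply Gauss's area formula: 2A = Σ (x_i·y_{i+1} − x_{i+1}·y_i), indices taken mod 3.
A_1→A_2: (2)(-3) − (-17)(23) = 385
A_2→A_3: (-17)(-3) − (16)(-3) = 99
A_3→A_1: (16)(23) − (2)(-3) = 374
Σ = 858
Signed area = Σ/2 = 429 (positive ⇒ counter-clockwise traversal).

429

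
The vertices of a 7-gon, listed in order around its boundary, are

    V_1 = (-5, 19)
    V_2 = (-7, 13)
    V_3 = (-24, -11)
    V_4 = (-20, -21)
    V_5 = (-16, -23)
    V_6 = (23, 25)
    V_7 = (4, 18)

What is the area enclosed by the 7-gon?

737

Apply Gauss's area formula: 2A = Σ (x_i·y_{i+1} − x_{i+1}·y_i), indices taken mod 7.
Cross-terms: 68, 389, 284, 124, 129, 314, 166  ⇒  Σ = 1474
Area = |Σ|/2 = 737.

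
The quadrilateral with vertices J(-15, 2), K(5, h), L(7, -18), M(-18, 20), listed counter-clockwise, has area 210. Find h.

-20

The doubled signed area Σ (x_i y_{i+1} − x_{i+1} y_i) is linear in h.
With h=0 it equals -20; the coefficient of h is -22 (from the two edges through K).
So -22·h + -20 = 2·210 = 420 ⇒ h = -20.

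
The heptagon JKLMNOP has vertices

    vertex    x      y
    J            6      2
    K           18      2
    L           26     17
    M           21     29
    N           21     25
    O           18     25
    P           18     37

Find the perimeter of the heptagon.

98

|JK| = √((12)² + (0)²) = √144 = 12
|KL| = √((8)² + (15)²) = √289 = 17
|LM| = √((-5)² + (12)²) = √169 = 13
|MN| = √((0)² + (-4)²) = √16 = 4
|NO| = √((-3)² + (0)²) = √9 = 3
|OP| = √((0)² + (12)²) = √144 = 12
|PJ| = √((-12)² + (-35)²) = √1369 = 37
Perimeter = 12 + 17 + 13 + 4 + 3 + 12 + 37 = 98.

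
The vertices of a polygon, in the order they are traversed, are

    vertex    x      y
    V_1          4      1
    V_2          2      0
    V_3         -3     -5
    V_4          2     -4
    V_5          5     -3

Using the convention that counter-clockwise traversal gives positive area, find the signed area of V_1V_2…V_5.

20.5

Apply the surveyor's formula: 2A = Σ (x_i·y_{i+1} − x_{i+1}·y_i), indices taken mod 5.
V_1→V_2: (4)(0) − (2)(1) = -2
V_2→V_3: (2)(-5) − (-3)(0) = -10
V_3→V_4: (-3)(-4) − (2)(-5) = 22
V_4→V_5: (2)(-3) − (5)(-4) = 14
V_5→V_1: (5)(1) − (4)(-3) = 17
Σ = 41
Signed area = Σ/2 = 20.5 (positive ⇒ counter-clockwise traversal).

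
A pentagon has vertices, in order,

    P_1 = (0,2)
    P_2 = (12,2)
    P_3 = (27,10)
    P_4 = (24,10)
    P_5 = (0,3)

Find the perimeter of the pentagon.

58

|P_1P_2| = √((12)² + (0)²) = √144 = 12
|P_2P_3| = √((15)² + (8)²) = √289 = 17
|P_3P_4| = √((-3)² + (0)²) = √9 = 3
|P_4P_5| = √((-24)² + (-7)²) = √625 = 25
|P_5P_1| = √((0)² + (-1)²) = √1 = 1
Perimeter = 12 + 17 + 3 + 25 + 1 = 58.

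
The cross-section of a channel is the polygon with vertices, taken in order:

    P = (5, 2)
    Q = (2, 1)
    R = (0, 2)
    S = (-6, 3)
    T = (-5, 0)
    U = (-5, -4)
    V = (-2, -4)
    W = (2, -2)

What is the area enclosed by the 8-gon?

Apply the shoelace formula: 2A = Σ (x_i·y_{i+1} − x_{i+1}·y_i), indices taken mod 8.
Cross-terms: 1, 4, 12, 15, 20, 12, 12, 14  ⇒  Σ = 90
Area = |Σ|/2 = 45.

45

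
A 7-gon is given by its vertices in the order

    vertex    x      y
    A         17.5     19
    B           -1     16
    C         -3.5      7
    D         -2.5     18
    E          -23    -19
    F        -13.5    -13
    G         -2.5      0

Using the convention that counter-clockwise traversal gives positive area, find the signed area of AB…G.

363.25

Apply Gauss's area formula: 2A = Σ (x_i·y_{i+1} − x_{i+1}·y_i), indices taken mod 7.
A→B: (17.5)(16) − (-1)(19) = 299
B→C: (-1)(7) − (-3.5)(16) = 49
C→D: (-3.5)(18) − (-2.5)(7) = -45.5
D→E: (-2.5)(-19) − (-23)(18) = 461.5
E→F: (-23)(-13) − (-13.5)(-19) = 42.5
F→G: (-13.5)(0) − (-2.5)(-13) = -32.5
G→A: (-2.5)(19) − (17.5)(0) = -47.5
Σ = 726.5
Signed area = Σ/2 = 363.25 (positive ⇒ counter-clockwise traversal).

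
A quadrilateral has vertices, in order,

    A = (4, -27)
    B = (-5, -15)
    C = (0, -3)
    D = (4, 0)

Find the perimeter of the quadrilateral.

|AB| = √((-9)² + (12)²) = √225 = 15
|BC| = √((5)² + (12)²) = √169 = 13
|CD| = √((4)² + (3)²) = √25 = 5
|DA| = √((0)² + (-27)²) = √729 = 27
Perimeter = 15 + 13 + 5 + 27 = 60.

60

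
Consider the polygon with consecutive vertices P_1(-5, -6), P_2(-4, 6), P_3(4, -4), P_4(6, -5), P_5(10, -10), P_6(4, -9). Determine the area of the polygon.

Apply the shoelace formula: 2A = Σ (x_i·y_{i+1} − x_{i+1}·y_i), indices taken mod 6.
Σ = (-54) + (-8) + (4) + (-10) + (-50) + (-69) = -187
Area = |Σ|/2 = 93.5.

93.5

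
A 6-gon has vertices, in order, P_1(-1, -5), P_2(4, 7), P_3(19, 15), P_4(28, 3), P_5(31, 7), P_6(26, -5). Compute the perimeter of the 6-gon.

|P_1P_2| = √((5)² + (12)²) = √169 = 13
|P_2P_3| = √((15)² + (8)²) = √289 = 17
|P_3P_4| = √((9)² + (-12)²) = √225 = 15
|P_4P_5| = √((3)² + (4)²) = √25 = 5
|P_5P_6| = √((-5)² + (-12)²) = √169 = 13
|P_6P_1| = √((-27)² + (0)²) = √729 = 27
Perimeter = 13 + 17 + 15 + 5 + 13 + 27 = 90.

90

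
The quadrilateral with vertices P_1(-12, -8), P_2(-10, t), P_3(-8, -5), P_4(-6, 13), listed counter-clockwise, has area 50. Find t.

Write out the shoelace sum; only the two edges meeting at P_2 involve t:
2·Area = [((-12)·t − (-10)·(-8)) + ((-10)·(-5) − (-8)·t)] + 70
       = -4·t + 40 = 100
⇒ t = -15.

-15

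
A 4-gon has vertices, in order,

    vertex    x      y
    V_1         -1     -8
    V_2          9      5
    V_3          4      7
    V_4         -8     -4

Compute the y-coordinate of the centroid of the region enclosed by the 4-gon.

Apply the surveyor's formula. First the cross-terms c_i = x_i·y_{i+1} − x_{i+1}·y_i:
  67, 43, 40, 60  ⇒  2A = 210, A = 105.
Then Σ (y_i + y_{i+1})·c_i = -285, so ȳ = -285 / (6·105) = -19/42.

-19/42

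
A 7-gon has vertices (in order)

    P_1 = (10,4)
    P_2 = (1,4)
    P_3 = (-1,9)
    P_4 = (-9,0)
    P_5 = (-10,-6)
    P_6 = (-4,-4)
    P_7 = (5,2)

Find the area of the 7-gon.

106

Apply the shoelace formula: 2A = Σ (x_i·y_{i+1} − x_{i+1}·y_i), indices taken mod 7.
Σ = (36) + (13) + (81) + (54) + (16) + (12) + (0) = 212
Area = |Σ|/2 = 106.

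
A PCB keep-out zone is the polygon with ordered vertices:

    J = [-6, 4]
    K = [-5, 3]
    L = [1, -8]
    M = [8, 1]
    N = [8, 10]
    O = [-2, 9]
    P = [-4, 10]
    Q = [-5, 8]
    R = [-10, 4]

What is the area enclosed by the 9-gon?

Cross-terms: 2, 37, 65, 72, 92, 16, 18, 60, -16  ⇒  Σ = 346
Area = |Σ|/2 = 173.

173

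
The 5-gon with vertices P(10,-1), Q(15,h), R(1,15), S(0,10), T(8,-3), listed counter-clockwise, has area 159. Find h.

14

The doubled signed area Σ (x_i y_{i+1} − x_{i+1} y_i) is linear in h.
With h=0 it equals 192; the coefficient of h is 9 (from the two edges through Q).
So 9·h + 192 = 2·159 = 318 ⇒ h = 14.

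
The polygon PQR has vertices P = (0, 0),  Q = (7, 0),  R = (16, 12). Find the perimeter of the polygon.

42

|PQ| = √((7)² + (0)²) = √49 = 7
|QR| = √((9)² + (12)²) = √225 = 15
|RP| = √((-16)² + (-12)²) = √400 = 20
Perimeter = 7 + 15 + 20 = 42.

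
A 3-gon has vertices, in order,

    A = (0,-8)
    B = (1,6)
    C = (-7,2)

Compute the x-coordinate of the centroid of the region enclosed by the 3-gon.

-2

Apply Gauss's area formula. First the cross-terms c_i = x_i·y_{i+1} − x_{i+1}·y_i:
  8, 44, 56  ⇒  2A = 108, A = 54.
Then Σ (x_i + x_{i+1})·c_i = -648, so x̄ = -648 / (6·54) = -2.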